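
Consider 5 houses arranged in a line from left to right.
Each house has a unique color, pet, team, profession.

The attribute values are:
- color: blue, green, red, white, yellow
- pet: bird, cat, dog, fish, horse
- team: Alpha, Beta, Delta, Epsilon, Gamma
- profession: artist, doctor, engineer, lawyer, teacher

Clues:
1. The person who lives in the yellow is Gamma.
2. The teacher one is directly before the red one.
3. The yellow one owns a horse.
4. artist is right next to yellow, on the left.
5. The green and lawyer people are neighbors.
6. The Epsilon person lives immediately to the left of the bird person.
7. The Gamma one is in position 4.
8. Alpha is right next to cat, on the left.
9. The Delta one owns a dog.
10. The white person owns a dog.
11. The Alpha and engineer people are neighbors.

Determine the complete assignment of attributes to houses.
Solution:

House | Color | Pet | Team | Profession
---------------------------------------
  1   | blue | fish | Alpha | teacher
  2   | red | cat | Epsilon | engineer
  3   | green | bird | Beta | artist
  4   | yellow | horse | Gamma | lawyer
  5   | white | dog | Delta | doctor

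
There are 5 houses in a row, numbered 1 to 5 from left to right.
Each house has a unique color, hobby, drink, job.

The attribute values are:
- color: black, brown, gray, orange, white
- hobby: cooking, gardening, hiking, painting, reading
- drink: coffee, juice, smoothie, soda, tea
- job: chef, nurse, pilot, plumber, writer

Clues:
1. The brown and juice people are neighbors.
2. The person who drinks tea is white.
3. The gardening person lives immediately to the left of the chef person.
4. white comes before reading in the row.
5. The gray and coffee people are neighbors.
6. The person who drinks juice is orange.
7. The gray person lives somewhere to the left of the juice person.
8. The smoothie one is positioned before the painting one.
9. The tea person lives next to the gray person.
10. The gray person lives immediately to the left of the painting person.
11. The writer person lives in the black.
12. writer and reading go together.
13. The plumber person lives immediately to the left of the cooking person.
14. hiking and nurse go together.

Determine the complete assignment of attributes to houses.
Solution:

House | Color | Hobby | Drink | Job
-----------------------------------
  1   | white | gardening | tea | plumber
  2   | gray | cooking | smoothie | chef
  3   | brown | painting | coffee | pilot
  4   | orange | hiking | juice | nurse
  5   | black | reading | soda | writer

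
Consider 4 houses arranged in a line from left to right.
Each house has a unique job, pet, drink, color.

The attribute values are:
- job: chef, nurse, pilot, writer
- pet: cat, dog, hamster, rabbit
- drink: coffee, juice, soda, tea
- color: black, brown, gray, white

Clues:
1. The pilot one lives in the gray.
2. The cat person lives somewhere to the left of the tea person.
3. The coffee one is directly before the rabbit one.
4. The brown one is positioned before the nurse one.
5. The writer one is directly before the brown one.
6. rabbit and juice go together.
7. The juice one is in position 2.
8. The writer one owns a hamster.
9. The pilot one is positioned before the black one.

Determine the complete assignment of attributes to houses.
Solution:

House | Job | Pet | Drink | Color
---------------------------------
  1   | writer | hamster | coffee | white
  2   | chef | rabbit | juice | brown
  3   | pilot | cat | soda | gray
  4   | nurse | dog | tea | black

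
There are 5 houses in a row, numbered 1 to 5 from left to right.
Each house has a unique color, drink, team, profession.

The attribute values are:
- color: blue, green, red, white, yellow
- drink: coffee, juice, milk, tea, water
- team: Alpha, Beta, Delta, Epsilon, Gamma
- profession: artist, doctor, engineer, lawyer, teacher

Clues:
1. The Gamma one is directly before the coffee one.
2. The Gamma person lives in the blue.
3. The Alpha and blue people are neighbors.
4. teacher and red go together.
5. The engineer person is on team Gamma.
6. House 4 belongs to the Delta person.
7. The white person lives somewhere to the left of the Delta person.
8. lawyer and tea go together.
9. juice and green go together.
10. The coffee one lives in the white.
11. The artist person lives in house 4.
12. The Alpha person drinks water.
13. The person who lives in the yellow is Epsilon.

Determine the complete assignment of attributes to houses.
Solution:

House | Color | Drink | Team | Profession
-----------------------------------------
  1   | red | water | Alpha | teacher
  2   | blue | milk | Gamma | engineer
  3   | white | coffee | Beta | doctor
  4   | green | juice | Delta | artist
  5   | yellow | tea | Epsilon | lawyer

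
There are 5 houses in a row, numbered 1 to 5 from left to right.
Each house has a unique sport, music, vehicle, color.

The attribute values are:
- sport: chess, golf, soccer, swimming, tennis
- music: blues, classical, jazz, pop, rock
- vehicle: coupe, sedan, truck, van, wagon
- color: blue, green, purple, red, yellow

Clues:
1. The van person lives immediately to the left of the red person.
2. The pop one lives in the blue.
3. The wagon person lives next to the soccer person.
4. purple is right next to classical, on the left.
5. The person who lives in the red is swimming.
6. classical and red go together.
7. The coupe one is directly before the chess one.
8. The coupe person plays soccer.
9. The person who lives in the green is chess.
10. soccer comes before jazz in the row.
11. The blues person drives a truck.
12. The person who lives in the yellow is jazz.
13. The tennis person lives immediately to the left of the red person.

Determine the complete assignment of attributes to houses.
Solution:

House | Sport | Music | Vehicle | Color
---------------------------------------
  1   | tennis | rock | van | purple
  2   | swimming | classical | wagon | red
  3   | soccer | pop | coupe | blue
  4   | chess | blues | truck | green
  5   | golf | jazz | sedan | yellow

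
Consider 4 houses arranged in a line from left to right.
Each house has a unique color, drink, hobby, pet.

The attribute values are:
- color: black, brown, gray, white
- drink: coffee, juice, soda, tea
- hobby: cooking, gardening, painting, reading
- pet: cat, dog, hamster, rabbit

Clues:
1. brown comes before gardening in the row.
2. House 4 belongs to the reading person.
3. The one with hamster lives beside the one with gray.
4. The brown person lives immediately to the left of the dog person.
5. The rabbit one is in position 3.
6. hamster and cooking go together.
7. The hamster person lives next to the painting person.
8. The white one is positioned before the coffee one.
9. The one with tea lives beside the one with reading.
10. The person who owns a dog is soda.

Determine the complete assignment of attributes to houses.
Solution:

House | Color | Drink | Hobby | Pet
-----------------------------------
  1   | brown | juice | cooking | hamster
  2   | gray | soda | painting | dog
  3   | white | tea | gardening | rabbit
  4   | black | coffee | reading | cat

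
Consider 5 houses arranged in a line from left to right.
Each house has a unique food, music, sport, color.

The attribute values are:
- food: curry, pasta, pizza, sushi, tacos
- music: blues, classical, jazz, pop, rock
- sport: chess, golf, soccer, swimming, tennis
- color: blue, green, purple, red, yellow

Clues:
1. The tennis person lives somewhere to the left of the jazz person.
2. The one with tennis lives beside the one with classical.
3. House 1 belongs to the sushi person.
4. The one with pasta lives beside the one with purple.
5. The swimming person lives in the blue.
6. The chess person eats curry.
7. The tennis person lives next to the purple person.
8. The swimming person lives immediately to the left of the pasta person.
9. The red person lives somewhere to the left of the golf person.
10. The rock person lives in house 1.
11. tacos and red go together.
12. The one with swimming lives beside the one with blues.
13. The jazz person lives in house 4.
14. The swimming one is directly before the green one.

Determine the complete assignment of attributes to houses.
Solution:

House | Food | Music | Sport | Color
------------------------------------
  1   | sushi | rock | swimming | blue
  2   | pasta | blues | tennis | green
  3   | curry | classical | chess | purple
  4   | tacos | jazz | soccer | red
  5   | pizza | pop | golf | yellow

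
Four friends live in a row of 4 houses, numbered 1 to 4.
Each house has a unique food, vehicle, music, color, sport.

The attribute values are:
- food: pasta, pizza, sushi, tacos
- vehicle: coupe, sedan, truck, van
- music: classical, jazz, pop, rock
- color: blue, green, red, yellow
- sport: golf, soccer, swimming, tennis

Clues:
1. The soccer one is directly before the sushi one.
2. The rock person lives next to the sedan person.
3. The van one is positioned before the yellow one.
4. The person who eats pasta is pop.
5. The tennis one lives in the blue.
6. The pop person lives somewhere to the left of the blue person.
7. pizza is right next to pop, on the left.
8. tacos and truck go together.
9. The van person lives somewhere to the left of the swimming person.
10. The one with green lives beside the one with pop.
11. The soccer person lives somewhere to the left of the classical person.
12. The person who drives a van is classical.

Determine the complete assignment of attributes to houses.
Solution:

House | Food | Vehicle | Music | Color | Sport
----------------------------------------------
  1   | pizza | coupe | rock | green | golf
  2   | pasta | sedan | pop | red | soccer
  3   | sushi | van | classical | blue | tennis
  4   | tacos | truck | jazz | yellow | swimming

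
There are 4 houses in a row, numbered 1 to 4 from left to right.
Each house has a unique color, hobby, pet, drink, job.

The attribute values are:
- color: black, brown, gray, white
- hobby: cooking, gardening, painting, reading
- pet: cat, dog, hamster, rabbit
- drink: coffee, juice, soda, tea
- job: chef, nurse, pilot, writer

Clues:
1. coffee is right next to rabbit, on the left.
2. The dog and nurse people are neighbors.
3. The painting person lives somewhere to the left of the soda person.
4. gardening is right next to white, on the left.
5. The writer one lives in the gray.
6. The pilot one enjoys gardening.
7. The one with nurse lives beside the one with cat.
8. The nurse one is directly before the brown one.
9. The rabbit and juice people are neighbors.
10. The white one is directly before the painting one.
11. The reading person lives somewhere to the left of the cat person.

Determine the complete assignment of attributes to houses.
Solution:

House | Color | Hobby | Pet | Drink | Job
-----------------------------------------
  1   | black | gardening | dog | coffee | pilot
  2   | white | reading | rabbit | tea | nurse
  3   | brown | painting | cat | juice | chef
  4   | gray | cooking | hamster | soda | writer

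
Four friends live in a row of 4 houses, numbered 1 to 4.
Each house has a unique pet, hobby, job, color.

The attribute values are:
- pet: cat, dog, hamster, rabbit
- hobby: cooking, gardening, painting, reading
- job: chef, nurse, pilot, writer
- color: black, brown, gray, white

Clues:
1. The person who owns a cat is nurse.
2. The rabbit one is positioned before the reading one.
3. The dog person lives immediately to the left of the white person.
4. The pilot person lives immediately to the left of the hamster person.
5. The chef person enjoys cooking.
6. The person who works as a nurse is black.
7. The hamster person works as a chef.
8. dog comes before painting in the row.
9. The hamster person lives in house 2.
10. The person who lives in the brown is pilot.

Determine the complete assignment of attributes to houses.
Solution:

House | Pet | Hobby | Job | Color
---------------------------------
  1   | dog | gardening | pilot | brown
  2   | hamster | cooking | chef | white
  3   | rabbit | painting | writer | gray
  4   | cat | reading | nurse | black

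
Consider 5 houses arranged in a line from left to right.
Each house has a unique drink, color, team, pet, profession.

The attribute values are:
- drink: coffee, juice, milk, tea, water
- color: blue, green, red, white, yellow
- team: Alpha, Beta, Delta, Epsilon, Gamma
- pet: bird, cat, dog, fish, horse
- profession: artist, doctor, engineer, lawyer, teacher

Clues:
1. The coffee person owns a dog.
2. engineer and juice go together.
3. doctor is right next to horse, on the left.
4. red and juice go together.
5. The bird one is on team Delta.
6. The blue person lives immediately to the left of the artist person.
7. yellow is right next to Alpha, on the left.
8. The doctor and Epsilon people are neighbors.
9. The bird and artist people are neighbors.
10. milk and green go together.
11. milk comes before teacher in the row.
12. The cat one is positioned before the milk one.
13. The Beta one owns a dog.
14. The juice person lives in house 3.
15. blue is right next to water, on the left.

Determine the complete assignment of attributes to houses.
Solution:

House | Drink | Color | Team | Pet | Profession
-----------------------------------------------
  1   | tea | blue | Delta | bird | doctor
  2   | water | yellow | Epsilon | horse | artist
  3   | juice | red | Alpha | cat | engineer
  4   | milk | green | Gamma | fish | lawyer
  5   | coffee | white | Beta | dog | teacher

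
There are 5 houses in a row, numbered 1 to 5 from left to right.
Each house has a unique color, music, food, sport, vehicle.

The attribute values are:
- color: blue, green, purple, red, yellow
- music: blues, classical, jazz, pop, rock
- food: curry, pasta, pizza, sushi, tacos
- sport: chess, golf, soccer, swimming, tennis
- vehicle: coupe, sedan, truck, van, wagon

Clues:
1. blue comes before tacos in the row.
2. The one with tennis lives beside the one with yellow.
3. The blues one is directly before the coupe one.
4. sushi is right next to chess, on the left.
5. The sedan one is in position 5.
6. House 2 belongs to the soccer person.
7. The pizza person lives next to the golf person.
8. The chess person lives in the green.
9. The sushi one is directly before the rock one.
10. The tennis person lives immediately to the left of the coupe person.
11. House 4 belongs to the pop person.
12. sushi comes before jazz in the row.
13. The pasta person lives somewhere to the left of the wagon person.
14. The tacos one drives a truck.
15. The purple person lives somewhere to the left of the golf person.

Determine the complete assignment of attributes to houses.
Solution:

House | Color | Music | Food | Sport | Vehicle
----------------------------------------------
  1   | blue | blues | pasta | tennis | van
  2   | yellow | classical | sushi | soccer | coupe
  3   | green | rock | tacos | chess | truck
  4   | purple | pop | pizza | swimming | wagon
  5   | red | jazz | curry | golf | sedan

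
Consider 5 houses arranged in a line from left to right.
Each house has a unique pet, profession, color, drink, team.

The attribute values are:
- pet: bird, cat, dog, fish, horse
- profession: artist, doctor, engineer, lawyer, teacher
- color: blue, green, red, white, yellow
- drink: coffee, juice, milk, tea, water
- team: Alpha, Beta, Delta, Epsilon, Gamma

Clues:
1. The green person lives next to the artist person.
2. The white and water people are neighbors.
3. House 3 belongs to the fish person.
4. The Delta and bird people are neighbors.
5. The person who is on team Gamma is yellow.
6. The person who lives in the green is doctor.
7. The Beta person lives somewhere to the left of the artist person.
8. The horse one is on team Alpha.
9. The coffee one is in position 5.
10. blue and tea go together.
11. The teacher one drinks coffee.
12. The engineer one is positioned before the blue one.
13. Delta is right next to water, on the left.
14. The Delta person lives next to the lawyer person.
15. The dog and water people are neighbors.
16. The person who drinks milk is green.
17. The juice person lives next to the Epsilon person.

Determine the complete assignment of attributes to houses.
Solution:

House | Pet | Profession | Color | Drink | Team
-----------------------------------------------
  1   | dog | engineer | white | juice | Delta
  2   | bird | lawyer | red | water | Epsilon
  3   | fish | doctor | green | milk | Beta
  4   | horse | artist | blue | tea | Alpha
  5   | cat | teacher | yellow | coffee | Gamma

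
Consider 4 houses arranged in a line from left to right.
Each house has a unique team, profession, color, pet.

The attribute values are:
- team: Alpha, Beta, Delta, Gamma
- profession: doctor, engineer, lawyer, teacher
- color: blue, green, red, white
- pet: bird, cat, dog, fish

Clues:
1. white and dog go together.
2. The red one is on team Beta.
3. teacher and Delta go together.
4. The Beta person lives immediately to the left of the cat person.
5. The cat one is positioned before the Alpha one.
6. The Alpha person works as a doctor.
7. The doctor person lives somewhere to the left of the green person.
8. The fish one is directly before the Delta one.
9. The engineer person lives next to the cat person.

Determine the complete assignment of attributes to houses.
Solution:

House | Team | Profession | Color | Pet
---------------------------------------
  1   | Beta | engineer | red | fish
  2   | Delta | teacher | blue | cat
  3   | Alpha | doctor | white | dog
  4   | Gamma | lawyer | green | bird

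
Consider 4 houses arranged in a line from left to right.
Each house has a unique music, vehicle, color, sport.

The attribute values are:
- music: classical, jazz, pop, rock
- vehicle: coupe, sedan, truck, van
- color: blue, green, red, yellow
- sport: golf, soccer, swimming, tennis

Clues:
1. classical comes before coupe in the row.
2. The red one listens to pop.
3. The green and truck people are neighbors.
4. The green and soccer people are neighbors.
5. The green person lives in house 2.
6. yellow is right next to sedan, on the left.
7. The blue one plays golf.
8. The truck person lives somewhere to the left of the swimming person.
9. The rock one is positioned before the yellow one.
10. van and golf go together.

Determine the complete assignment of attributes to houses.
Solution:

House | Music | Vehicle | Color | Sport
---------------------------------------
  1   | classical | van | blue | golf
  2   | rock | coupe | green | tennis
  3   | jazz | truck | yellow | soccer
  4   | pop | sedan | red | swimming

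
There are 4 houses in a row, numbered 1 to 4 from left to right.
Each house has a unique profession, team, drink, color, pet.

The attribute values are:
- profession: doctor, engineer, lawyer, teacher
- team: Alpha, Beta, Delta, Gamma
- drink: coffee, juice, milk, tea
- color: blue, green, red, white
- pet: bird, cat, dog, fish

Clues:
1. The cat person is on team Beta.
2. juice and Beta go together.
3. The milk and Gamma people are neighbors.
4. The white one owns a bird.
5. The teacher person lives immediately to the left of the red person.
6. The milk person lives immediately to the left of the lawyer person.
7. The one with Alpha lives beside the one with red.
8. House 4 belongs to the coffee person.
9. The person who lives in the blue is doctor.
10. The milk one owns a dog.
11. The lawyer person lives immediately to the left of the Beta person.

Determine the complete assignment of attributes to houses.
Solution:

House | Profession | Team | Drink | Color | Pet
-----------------------------------------------
  1   | teacher | Alpha | milk | green | dog
  2   | lawyer | Gamma | tea | red | fish
  3   | doctor | Beta | juice | blue | cat
  4   | engineer | Delta | coffee | white | bird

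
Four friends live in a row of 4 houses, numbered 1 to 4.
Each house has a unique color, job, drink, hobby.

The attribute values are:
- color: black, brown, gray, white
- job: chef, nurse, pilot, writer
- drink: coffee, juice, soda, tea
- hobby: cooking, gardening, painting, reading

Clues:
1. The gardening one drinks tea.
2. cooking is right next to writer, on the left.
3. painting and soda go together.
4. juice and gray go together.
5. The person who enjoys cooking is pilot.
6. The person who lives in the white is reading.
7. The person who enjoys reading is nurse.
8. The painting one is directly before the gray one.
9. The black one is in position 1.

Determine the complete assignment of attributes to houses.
Solution:

House | Color | Job | Drink | Hobby
-----------------------------------
  1   | black | chef | soda | painting
  2   | gray | pilot | juice | cooking
  3   | brown | writer | tea | gardening
  4   | white | nurse | coffee | reading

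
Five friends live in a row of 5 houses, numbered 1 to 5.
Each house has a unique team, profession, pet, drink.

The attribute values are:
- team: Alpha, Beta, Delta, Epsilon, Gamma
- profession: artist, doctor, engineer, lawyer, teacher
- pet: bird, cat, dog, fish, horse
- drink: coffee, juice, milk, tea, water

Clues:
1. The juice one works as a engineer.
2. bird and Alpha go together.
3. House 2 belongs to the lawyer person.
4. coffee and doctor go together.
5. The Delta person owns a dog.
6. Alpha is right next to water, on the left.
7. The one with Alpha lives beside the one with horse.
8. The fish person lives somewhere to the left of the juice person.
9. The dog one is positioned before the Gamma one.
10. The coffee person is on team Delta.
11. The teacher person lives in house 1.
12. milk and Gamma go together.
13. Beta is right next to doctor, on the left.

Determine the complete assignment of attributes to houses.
Solution:

House | Team | Profession | Pet | Drink
---------------------------------------
  1   | Alpha | teacher | bird | tea
  2   | Beta | lawyer | horse | water
  3   | Delta | doctor | dog | coffee
  4   | Gamma | artist | fish | milk
  5   | Epsilon | engineer | cat | juice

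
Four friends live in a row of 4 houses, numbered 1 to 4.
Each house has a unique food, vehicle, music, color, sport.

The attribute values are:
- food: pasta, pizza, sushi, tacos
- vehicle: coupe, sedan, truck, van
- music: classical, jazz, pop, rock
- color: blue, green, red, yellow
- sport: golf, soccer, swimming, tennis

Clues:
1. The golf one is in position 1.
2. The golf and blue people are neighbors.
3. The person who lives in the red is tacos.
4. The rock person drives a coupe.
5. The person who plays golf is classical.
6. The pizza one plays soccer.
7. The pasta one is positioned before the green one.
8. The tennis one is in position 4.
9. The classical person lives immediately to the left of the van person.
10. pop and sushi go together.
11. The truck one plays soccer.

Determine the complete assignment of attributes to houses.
Solution:

House | Food | Vehicle | Music | Color | Sport
----------------------------------------------
  1   | pasta | sedan | classical | yellow | golf
  2   | sushi | van | pop | blue | swimming
  3   | pizza | truck | jazz | green | soccer
  4   | tacos | coupe | rock | red | tennis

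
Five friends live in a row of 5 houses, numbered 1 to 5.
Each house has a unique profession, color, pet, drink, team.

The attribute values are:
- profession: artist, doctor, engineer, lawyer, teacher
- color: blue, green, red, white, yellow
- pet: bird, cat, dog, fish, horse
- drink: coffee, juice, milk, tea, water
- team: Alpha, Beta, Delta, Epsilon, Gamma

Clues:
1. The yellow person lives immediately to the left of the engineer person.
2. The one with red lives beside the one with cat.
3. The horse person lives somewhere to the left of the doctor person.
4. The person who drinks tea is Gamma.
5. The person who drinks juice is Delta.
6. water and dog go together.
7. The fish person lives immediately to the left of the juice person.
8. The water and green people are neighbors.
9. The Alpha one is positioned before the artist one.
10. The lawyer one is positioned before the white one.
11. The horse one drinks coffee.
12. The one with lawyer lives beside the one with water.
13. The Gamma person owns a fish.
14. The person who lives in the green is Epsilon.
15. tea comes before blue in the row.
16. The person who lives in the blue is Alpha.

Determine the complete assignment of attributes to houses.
Solution:

House | Profession | Color | Pet | Drink | Team
-----------------------------------------------
  1   | teacher | red | fish | tea | Gamma
  2   | lawyer | yellow | cat | juice | Delta
  3   | engineer | blue | dog | water | Alpha
  4   | artist | green | horse | coffee | Epsilon
  5   | doctor | white | bird | milk | Beta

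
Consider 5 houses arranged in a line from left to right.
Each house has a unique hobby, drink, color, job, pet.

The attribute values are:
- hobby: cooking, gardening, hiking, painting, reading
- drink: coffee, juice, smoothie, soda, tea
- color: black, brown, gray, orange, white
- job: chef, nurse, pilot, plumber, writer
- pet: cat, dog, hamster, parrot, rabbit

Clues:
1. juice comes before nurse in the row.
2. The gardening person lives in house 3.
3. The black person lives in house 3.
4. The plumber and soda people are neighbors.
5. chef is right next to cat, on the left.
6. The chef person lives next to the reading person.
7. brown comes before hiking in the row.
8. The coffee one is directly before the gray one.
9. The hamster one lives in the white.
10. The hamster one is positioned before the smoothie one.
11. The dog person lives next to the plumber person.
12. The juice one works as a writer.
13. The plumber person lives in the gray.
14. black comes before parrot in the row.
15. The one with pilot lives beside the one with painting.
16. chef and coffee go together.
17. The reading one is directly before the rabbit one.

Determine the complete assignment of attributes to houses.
Solution:

House | Hobby | Drink | Color | Job | Pet
-----------------------------------------
  1   | cooking | coffee | brown | chef | dog
  2   | reading | tea | gray | plumber | cat
  3   | gardening | soda | black | pilot | rabbit
  4   | painting | juice | white | writer | hamster
  5   | hiking | smoothie | orange | nurse | parrot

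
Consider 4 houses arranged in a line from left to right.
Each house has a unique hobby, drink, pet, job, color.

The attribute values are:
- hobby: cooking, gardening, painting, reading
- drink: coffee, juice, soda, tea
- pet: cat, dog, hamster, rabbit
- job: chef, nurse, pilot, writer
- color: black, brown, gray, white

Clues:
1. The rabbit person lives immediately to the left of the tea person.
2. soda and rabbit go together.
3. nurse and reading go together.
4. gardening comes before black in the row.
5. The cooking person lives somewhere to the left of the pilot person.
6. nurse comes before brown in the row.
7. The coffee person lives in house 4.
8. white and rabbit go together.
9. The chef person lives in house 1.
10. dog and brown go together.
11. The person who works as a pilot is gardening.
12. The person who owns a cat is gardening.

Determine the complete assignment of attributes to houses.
Solution:

House | Hobby | Drink | Pet | Job | Color
-----------------------------------------
  1   | cooking | soda | rabbit | chef | white
  2   | gardening | tea | cat | pilot | gray
  3   | reading | juice | hamster | nurse | black
  4   | painting | coffee | dog | writer | brown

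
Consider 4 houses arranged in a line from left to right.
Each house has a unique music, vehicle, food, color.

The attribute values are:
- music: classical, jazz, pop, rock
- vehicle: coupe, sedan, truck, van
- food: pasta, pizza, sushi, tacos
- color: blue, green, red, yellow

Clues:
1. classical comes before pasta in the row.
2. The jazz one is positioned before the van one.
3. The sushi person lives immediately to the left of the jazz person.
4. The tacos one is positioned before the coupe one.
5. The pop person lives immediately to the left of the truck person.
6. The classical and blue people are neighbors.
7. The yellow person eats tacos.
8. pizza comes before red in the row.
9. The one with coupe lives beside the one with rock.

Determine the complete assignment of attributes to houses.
Solution:

House | Music | Vehicle | Food | Color
--------------------------------------
  1   | pop | sedan | tacos | yellow
  2   | classical | truck | sushi | green
  3   | jazz | coupe | pizza | blue
  4   | rock | van | pasta | red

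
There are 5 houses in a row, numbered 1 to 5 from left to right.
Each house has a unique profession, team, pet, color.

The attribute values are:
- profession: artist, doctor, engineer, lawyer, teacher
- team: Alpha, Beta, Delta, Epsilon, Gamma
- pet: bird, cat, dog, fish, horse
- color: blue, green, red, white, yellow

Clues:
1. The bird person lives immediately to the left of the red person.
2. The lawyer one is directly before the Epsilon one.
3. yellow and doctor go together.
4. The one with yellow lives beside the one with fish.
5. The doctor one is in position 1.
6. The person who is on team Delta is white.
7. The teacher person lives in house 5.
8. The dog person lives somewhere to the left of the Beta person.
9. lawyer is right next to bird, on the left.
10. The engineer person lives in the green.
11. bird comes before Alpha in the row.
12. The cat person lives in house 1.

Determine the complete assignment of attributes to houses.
Solution:

House | Profession | Team | Pet | Color
---------------------------------------
  1   | doctor | Gamma | cat | yellow
  2   | lawyer | Delta | fish | white
  3   | engineer | Epsilon | bird | green
  4   | artist | Alpha | dog | red
  5   | teacher | Beta | horse | blue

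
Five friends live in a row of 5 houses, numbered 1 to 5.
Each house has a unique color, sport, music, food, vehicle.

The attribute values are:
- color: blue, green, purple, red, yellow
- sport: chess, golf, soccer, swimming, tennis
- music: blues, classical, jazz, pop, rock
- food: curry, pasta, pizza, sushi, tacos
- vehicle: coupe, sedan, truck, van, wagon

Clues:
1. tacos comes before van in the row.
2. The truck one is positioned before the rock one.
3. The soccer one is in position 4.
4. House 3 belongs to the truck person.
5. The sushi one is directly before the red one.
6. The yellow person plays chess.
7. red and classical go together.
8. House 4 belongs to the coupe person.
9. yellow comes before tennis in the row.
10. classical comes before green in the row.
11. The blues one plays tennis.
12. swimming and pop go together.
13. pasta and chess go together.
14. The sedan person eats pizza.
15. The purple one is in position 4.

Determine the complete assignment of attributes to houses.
Solution:

House | Color | Sport | Music | Food | Vehicle
----------------------------------------------
  1   | blue | swimming | pop | sushi | wagon
  2   | red | golf | classical | pizza | sedan
  3   | yellow | chess | jazz | pasta | truck
  4   | purple | soccer | rock | tacos | coupe
  5   | green | tennis | blues | curry | van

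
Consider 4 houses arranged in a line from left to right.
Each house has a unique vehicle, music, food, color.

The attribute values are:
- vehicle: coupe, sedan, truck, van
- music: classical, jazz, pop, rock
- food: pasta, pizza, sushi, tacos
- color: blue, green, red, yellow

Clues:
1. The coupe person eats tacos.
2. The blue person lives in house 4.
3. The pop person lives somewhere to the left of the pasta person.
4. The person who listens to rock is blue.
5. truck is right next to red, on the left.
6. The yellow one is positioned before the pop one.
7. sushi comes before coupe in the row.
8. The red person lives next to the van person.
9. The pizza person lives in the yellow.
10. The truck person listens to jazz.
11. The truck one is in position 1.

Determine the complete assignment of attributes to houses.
Solution:

House | Vehicle | Music | Food | Color
--------------------------------------
  1   | truck | jazz | pizza | yellow
  2   | sedan | pop | sushi | red
  3   | van | classical | pasta | green
  4   | coupe | rock | tacos | blue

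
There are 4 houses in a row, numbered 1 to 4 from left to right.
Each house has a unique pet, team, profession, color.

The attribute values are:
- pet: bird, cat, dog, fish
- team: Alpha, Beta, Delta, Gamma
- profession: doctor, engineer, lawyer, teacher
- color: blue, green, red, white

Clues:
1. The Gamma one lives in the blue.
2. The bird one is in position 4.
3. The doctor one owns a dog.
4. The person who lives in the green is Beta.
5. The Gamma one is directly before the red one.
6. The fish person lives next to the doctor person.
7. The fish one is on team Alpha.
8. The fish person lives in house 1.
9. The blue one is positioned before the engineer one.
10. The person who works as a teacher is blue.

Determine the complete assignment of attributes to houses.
Solution:

House | Pet | Team | Profession | Color
---------------------------------------
  1   | fish | Alpha | lawyer | white
  2   | dog | Beta | doctor | green
  3   | cat | Gamma | teacher | blue
  4   | bird | Delta | engineer | red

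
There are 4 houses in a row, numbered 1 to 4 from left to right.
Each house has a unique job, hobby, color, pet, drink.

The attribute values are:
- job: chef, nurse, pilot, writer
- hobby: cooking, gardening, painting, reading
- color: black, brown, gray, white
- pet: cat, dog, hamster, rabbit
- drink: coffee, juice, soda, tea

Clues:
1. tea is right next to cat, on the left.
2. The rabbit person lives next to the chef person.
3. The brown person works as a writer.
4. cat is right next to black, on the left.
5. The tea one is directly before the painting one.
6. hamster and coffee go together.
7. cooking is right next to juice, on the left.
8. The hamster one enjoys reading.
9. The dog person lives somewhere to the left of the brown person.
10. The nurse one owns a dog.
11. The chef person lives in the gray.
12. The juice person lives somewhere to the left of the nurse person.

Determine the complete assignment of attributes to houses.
Solution:

House | Job | Hobby | Color | Pet | Drink
-----------------------------------------
  1   | pilot | cooking | white | rabbit | tea
  2   | chef | painting | gray | cat | juice
  3   | nurse | gardening | black | dog | soda
  4   | writer | reading | brown | hamster | coffee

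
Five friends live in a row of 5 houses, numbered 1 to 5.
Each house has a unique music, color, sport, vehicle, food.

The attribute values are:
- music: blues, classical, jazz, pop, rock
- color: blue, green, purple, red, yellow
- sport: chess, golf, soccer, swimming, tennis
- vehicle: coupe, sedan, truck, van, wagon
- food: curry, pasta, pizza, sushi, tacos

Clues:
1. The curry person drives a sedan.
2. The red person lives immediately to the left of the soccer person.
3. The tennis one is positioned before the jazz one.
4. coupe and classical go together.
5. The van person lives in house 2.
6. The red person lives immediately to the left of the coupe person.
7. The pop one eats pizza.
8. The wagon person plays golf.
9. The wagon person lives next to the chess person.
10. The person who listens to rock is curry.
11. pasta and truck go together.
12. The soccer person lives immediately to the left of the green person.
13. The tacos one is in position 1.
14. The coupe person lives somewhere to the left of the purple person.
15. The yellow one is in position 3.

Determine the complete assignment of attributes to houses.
Solution:

House | Music | Color | Sport | Vehicle | Food
----------------------------------------------
  1   | blues | blue | golf | wagon | tacos
  2   | pop | red | chess | van | pizza
  3   | classical | yellow | soccer | coupe | sushi
  4   | rock | green | tennis | sedan | curry
  5   | jazz | purple | swimming | truck | pasta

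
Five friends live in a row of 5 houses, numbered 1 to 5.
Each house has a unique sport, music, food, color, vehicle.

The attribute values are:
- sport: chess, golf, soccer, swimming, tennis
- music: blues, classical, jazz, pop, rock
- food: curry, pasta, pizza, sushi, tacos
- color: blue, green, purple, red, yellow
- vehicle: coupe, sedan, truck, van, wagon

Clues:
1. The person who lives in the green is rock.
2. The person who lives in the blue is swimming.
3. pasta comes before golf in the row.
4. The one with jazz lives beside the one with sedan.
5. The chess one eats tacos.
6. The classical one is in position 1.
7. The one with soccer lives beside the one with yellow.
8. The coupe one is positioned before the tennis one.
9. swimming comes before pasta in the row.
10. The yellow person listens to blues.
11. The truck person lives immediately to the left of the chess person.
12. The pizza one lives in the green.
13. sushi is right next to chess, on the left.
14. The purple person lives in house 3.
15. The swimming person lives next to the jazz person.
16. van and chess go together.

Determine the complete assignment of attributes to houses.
Solution:

House | Sport | Music | Food | Color | Vehicle
----------------------------------------------
  1   | swimming | classical | sushi | blue | truck
  2   | chess | jazz | tacos | red | van
  3   | soccer | pop | pasta | purple | sedan
  4   | golf | blues | curry | yellow | coupe
  5   | tennis | rock | pizza | green | wagon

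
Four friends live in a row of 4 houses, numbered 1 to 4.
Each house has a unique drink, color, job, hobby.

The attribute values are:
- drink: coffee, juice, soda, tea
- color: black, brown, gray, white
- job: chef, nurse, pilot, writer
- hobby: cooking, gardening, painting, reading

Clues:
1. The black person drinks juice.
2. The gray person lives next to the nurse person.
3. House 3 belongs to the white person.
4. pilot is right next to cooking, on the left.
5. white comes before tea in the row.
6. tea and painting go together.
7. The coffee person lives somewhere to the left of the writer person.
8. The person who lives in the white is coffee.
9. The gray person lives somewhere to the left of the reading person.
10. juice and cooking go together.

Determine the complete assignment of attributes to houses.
Solution:

House | Drink | Color | Job | Hobby
-----------------------------------
  1   | soda | gray | pilot | gardening
  2   | juice | black | nurse | cooking
  3   | coffee | white | chef | reading
  4   | tea | brown | writer | painting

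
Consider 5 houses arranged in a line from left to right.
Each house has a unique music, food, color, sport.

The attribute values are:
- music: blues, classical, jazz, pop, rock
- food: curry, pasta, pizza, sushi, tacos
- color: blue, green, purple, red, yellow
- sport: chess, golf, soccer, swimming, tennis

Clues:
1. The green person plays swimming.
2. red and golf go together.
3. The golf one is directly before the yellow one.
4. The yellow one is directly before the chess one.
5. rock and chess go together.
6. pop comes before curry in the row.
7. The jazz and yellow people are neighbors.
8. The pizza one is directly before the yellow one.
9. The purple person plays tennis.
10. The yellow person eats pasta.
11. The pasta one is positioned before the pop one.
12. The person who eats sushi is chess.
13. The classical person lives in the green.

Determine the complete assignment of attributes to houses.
Solution:

House | Music | Food | Color | Sport
------------------------------------
  1   | jazz | pizza | red | golf
  2   | blues | pasta | yellow | soccer
  3   | rock | sushi | blue | chess
  4   | pop | tacos | purple | tennis
  5   | classical | curry | green | swimming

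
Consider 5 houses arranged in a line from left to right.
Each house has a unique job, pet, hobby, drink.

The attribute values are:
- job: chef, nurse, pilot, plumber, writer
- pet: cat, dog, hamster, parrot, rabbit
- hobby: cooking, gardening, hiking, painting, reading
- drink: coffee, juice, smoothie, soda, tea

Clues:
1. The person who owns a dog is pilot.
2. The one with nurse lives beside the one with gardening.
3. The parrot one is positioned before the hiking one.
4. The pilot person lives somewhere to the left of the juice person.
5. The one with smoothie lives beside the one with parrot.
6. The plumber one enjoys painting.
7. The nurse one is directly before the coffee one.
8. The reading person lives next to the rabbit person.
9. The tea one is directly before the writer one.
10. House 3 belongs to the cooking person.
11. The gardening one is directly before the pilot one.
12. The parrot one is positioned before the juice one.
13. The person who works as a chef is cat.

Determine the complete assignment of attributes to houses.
Solution:

House | Job | Pet | Hobby | Drink
---------------------------------
  1   | nurse | hamster | reading | tea
  2   | writer | rabbit | gardening | coffee
  3   | pilot | dog | cooking | smoothie
  4   | plumber | parrot | painting | soda
  5   | chef | cat | hiking | juice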